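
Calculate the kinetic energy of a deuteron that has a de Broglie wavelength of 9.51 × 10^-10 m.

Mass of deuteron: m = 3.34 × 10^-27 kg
7.27 × 10^-23 J (or 4.54 × 10^-4 eV)

From λ = h/√(2mKE), we solve for KE:

λ² = h²/(2mKE)
KE = h²/(2mλ²)
KE = (6.626 × 10^-34 J·s)² / (2 × 3.34 × 10^-27 kg × (9.51 × 10^-10 m)²)
KE = 7.27 × 10^-23 J
KE = 4.54 × 10^-4 eV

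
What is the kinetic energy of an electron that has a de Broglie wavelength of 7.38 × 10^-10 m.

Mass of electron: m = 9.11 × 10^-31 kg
4.42 × 10^-19 J (or 2.76 eV)

From λ = h/√(2mKE), we solve for KE:

λ² = h²/(2mKE)
KE = h²/(2mλ²)
KE = (6.626 × 10^-34 J·s)² / (2 × 9.11 × 10^-31 kg × (7.38 × 10^-10 m)²)
KE = 4.42 × 10^-19 J
KE = 2.76 eV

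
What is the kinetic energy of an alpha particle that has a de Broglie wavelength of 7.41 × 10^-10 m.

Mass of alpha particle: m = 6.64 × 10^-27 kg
6.02 × 10^-23 J (or 3.76 × 10^-4 eV)

From λ = h/√(2mKE), we solve for KE:

λ² = h²/(2mKE)
KE = h²/(2mλ²)
KE = (6.626 × 10^-34 J·s)² / (2 × 6.64 × 10^-27 kg × (7.41 × 10^-10 m)²)
KE = 6.02 × 10^-23 J
KE = 3.76 × 10^-4 eV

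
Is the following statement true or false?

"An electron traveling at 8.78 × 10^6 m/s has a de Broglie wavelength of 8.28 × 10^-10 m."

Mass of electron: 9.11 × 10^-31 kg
False

The claim is incorrect.

Using λ = h/(mv):
λ = (6.626 × 10^-34 J·s) / (9.11 × 10^-31 kg × 8.78 × 10^6 m/s)
λ = 8.28 × 10^-11 m

The actual wavelength differs from the claimed 8.28 × 10^-10 m.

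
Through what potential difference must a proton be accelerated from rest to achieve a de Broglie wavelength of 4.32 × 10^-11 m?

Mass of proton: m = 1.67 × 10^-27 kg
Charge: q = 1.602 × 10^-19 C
4.40 × 10^-1 V

From λ = h/√(2mqV), we solve for V:

λ² = h²/(2mqV)
V = h²/(2mqλ²)
V = (6.626 × 10^-34 J·s)² / (2 × 1.67 × 10^-27 kg × 1.602 × 10^-19 C × (4.32 × 10^-11 m)²)
V = 4.40 × 10^-1 V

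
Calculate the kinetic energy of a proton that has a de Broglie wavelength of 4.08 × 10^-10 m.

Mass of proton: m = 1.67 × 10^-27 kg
7.90 × 10^-22 J (or 4.93 × 10^-3 eV)

From λ = h/√(2mKE), we solve for KE:

λ² = h²/(2mKE)
KE = h²/(2mλ²)
KE = (6.626 × 10^-34 J·s)² / (2 × 1.67 × 10^-27 kg × (4.08 × 10^-10 m)²)
KE = 7.90 × 10^-22 J
KE = 4.93 × 10^-3 eV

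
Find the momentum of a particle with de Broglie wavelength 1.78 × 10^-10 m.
3.72 × 10^-24 kg·m/s

From the de Broglie relation λ = h/p, we solve for p:

p = h/λ
p = (6.626 × 10^-34 J·s) / (1.78 × 10^-10 m)
p = 3.72 × 10^-24 kg·m/s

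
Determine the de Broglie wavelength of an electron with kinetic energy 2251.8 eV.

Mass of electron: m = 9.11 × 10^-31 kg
2.58 × 10^-11 m

Using λ = h/√(2mKE):

First convert KE to Joules: KE = 2251.8 eV = 3.608 × 10^-16 J

λ = h/√(2mKE)
λ = (6.626 × 10^-34 J·s) / √(2 × 9.11 × 10^-31 kg × 3.608 × 10^-16 J)
λ = 2.58 × 10^-11 m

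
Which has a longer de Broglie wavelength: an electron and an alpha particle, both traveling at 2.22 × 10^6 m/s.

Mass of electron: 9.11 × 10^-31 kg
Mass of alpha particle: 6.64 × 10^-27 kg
The electron has the longer wavelength.

Using λ = h/(mv), since both particles have the same velocity, the wavelength depends only on mass.

For electron: λ₁ = h/(m₁v) = 3.28 × 10^-10 m
For alpha particle: λ₂ = h/(m₂v) = 4.50 × 10^-14 m

Since λ ∝ 1/m at constant velocity, the lighter particle has the longer wavelength.

The electron has the longer de Broglie wavelength.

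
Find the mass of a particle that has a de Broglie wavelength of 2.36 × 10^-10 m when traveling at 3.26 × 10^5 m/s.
8.61 × 10^-30 kg

From the de Broglie relation λ = h/(mv), we solve for m:

m = h/(λv)
m = (6.626 × 10^-34 J·s) / (2.36 × 10^-10 m × 3.26 × 10^5 m/s)
m = 8.61 × 10^-30 kg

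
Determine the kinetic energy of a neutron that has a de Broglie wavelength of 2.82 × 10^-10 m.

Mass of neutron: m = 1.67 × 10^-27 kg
1.65 × 10^-21 J (or 0.0103 eV)

From λ = h/√(2mKE), we solve for KE:

λ² = h²/(2mKE)
KE = h²/(2mλ²)
KE = (6.626 × 10^-34 J·s)² / (2 × 1.67 × 10^-27 kg × (2.82 × 10^-10 m)²)
KE = 1.65 × 10^-21 J
KE = 0.0103 eV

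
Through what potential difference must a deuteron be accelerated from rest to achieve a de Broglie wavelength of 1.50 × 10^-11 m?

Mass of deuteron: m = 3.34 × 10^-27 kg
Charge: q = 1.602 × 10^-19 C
1.82 V

From λ = h/√(2mqV), we solve for V:

λ² = h²/(2mqV)
V = h²/(2mqλ²)
V = (6.626 × 10^-34 J·s)² / (2 × 3.34 × 10^-27 kg × 1.602 × 10^-19 C × (1.50 × 10^-11 m)²)
V = 1.82 V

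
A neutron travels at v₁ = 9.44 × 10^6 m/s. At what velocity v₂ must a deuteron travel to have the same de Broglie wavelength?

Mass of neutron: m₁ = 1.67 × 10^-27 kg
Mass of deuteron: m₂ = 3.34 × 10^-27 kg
v₂ = 4.72 × 10^6 m/s

For equal de Broglie wavelengths: λ₁ = λ₂

h/(m₁v₁) = h/(m₂v₂)
m₁v₁ = m₂v₂
v₂ = v₁ · (m₁/m₂)

v₂ = 9.44 × 10^6 m/s × (1.67 × 10^-27 kg / 3.34 × 10^-27 kg)
v₂ = 4.72 × 10^6 m/s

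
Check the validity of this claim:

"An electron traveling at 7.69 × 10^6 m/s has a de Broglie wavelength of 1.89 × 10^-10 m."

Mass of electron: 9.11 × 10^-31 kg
False

The claim is incorrect.

Using λ = h/(mv):
λ = (6.626 × 10^-34 J·s) / (9.11 × 10^-31 kg × 7.69 × 10^6 m/s)
λ = 9.46 × 10^-11 m

The actual wavelength differs from the claimed 1.89 × 10^-10 m.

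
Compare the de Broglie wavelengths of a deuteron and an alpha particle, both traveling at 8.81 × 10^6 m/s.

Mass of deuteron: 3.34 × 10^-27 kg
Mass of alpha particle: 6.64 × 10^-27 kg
The deuteron has the longer wavelength.

Using λ = h/(mv), since both particles have the same velocity, the wavelength depends only on mass.

For deuteron: λ₁ = h/(m₁v) = 2.25 × 10^-14 m
For alpha particle: λ₂ = h/(m₂v) = 1.13 × 10^-14 m

Since λ ∝ 1/m at constant velocity, the lighter particle has the longer wavelength.

The deuteron has the longer de Broglie wavelength.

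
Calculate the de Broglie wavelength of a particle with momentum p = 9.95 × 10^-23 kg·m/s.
6.66 × 10^-12 m

Using the de Broglie relation λ = h/p:

λ = h/p
λ = (6.626 × 10^-34 J·s) / (9.95 × 10^-23 kg·m/s)
λ = 6.66 × 10^-12 m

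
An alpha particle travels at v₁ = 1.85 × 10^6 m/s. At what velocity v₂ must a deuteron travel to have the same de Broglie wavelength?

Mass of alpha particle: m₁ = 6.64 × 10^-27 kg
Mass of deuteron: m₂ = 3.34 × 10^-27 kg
v₂ = 3.68 × 10^6 m/s

For equal de Broglie wavelengths: λ₁ = λ₂

h/(m₁v₁) = h/(m₂v₂)
m₁v₁ = m₂v₂
v₂ = v₁ · (m₁/m₂)

v₂ = 1.85 × 10^6 m/s × (6.64 × 10^-27 kg / 3.34 × 10^-27 kg)
v₂ = 3.68 × 10^6 m/s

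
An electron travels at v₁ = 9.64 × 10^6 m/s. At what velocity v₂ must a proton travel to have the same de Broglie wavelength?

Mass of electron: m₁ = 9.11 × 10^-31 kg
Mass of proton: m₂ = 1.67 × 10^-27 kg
v₂ = 5.26 × 10^3 m/s

For equal de Broglie wavelengths: λ₁ = λ₂

h/(m₁v₁) = h/(m₂v₂)
m₁v₁ = m₂v₂
v₂ = v₁ · (m₁/m₂)

v₂ = 9.64 × 10^6 m/s × (9.11 × 10^-31 kg / 1.67 × 10^-27 kg)
v₂ = 5.26 × 10^3 m/s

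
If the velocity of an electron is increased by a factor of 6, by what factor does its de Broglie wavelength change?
The wavelength decreases by a factor of 6.

From λ = h/(mv), the wavelength is inversely proportional to velocity:

λ ∝ 1/v

If v → 6v, then λ → λ/6

When velocity is increased by a factor of 6, the wavelength decreases by a factor of 6.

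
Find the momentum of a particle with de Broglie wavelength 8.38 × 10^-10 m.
7.91 × 10^-25 kg·m/s

From the de Broglie relation λ = h/p, we solve for p:

p = h/λ
p = (6.626 × 10^-34 J·s) / (8.38 × 10^-10 m)
p = 7.91 × 10^-25 kg·m/s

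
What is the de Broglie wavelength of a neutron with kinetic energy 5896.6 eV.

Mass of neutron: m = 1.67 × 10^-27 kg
3.73 × 10^-13 m

Using λ = h/√(2mKE):

First convert KE to Joules: KE = 5896.6 eV = 9.447 × 10^-16 J

λ = h/√(2mKE)
λ = (6.626 × 10^-34 J·s) / √(2 × 1.67 × 10^-27 kg × 9.447 × 10^-16 J)
λ = 3.73 × 10^-13 m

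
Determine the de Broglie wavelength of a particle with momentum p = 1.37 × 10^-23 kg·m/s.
4.84 × 10^-11 m

Using the de Broglie relation λ = h/p:

λ = h/p
λ = (6.626 × 10^-34 J·s) / (1.37 × 10^-23 kg·m/s)
λ = 4.84 × 10^-11 m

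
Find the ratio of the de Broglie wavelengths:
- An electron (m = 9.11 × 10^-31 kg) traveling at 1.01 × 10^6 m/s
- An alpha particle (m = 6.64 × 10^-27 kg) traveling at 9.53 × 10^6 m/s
λ₁/λ₂ = 6.88 × 10^4

Using λ = h/(mv):

λ₁ = h/(m₁v₁) = 7.20 × 10^-10 m
λ₂ = h/(m₂v₂) = 1.05 × 10^-14 m

Ratio λ₁/λ₂ = (m₂v₂)/(m₁v₁)
         = (6.64 × 10^-27 kg × 9.53 × 10^6 m/s) / (9.11 × 10^-31 kg × 1.01 × 10^6 m/s)
         = 6.88 × 10^4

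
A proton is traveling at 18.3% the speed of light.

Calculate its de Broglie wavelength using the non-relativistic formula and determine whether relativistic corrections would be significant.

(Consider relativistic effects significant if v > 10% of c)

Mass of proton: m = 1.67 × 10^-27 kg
Yes, relativistic corrections are needed.

Using the non-relativistic de Broglie formula λ = h/(mv):

v = 18.3% × c = 5.486 × 10^7 m/s

λ = h/(mv)
λ = (6.626 × 10^-34 J·s) / (1.67 × 10^-27 kg × 5.486 × 10^7 m/s)
λ = 7.23 × 10^-15 m

Since v = 18.3% of c > 10% of c, relativistic corrections ARE significant and the actual wavelength would differ from this non-relativistic estimate.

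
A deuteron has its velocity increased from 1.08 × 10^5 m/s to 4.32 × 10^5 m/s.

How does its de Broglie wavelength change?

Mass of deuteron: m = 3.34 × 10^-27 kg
The wavelength decreases by a factor of 4.

Using λ = h/(mv):

Initial wavelength: λ₁ = h/(mv₁) = 1.84 × 10^-12 m
Final wavelength: λ₂ = h/(mv₂) = 4.59 × 10^-13 m

Since λ ∝ 1/v, when velocity increases by a factor of 4, the wavelength decreases by a factor of 4.

λ₂/λ₁ = v₁/v₂ = 1/4

The wavelength decreases by a factor of 4.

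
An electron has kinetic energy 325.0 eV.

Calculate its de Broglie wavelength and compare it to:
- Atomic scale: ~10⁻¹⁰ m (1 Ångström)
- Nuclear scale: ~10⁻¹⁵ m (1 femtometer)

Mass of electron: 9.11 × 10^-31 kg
λ = 6.80 × 10^-11 m, which is between nuclear and atomic scales.

Using λ = h/√(2mKE):

KE = 325.0 eV = 5.207 × 10^-17 J

λ = h/√(2mKE)
λ = (6.626 × 10^-34 J·s) / √(2 × 9.11 × 10^-31 kg × 5.207 × 10^-17 J)
λ = 6.80 × 10^-11 m

Comparison:
- Atomic scale (10⁻¹⁰ m): λ is 0.68× this size
- Nuclear scale (10⁻¹⁵ m): λ is 6.8e+04× this size

The wavelength is between nuclear and atomic scales.

This wavelength is appropriate for probing atomic structure but too large for nuclear physics experiments.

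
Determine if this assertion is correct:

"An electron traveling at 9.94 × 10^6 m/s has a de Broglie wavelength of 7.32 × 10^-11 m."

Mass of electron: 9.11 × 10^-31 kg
True

The claim is correct.

Using λ = h/(mv):
λ = (6.626 × 10^-34 J·s) / (9.11 × 10^-31 kg × 9.94 × 10^6 m/s)
λ = 7.32 × 10^-11 m

This matches the claimed value.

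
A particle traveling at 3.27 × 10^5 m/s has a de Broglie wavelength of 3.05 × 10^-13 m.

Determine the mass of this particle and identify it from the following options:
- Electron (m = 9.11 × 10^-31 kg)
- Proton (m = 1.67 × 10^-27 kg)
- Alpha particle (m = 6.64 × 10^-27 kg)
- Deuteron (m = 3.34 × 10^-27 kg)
The particle is an alpha particle.

From λ = h/(mv), solve for mass:

m = h/(λv)
m = (6.626 × 10^-34 J·s) / (3.05 × 10^-13 m × 3.27 × 10^5 m/s)
m = 6.64 × 10^-27 kg

Comparing with the listed masses, this is closest to an alpha particle.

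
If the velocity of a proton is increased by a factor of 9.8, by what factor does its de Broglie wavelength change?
The wavelength decreases by a factor of 9.8.

From λ = h/(mv), the wavelength is inversely proportional to velocity:

λ ∝ 1/v

If v → 9.8v, then λ → λ/9.8

When velocity is increased by a factor of 9.8, the wavelength decreases by a factor of 9.8.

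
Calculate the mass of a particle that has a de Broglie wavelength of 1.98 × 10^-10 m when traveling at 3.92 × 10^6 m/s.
8.54 × 10^-31 kg

From the de Broglie relation λ = h/(mv), we solve for m:

m = h/(λv)
m = (6.626 × 10^-34 J·s) / (1.98 × 10^-10 m × 3.92 × 10^6 m/s)
m = 8.54 × 10^-31 kg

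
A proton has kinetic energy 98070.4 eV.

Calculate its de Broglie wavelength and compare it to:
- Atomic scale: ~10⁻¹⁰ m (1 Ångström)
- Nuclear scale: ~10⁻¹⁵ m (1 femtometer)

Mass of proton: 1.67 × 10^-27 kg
λ = 9.15 × 10^-14 m, which is between nuclear and atomic scales.

Using λ = h/√(2mKE):

KE = 98070.4 eV = 1.571 × 10^-14 J

λ = h/√(2mKE)
λ = (6.626 × 10^-34 J·s) / √(2 × 1.67 × 10^-27 kg × 1.571 × 10^-14 J)
λ = 9.15 × 10^-14 m

Comparison:
- Atomic scale (10⁻¹⁰ m): λ is 0.00091× this size
- Nuclear scale (10⁻¹⁵ m): λ is 91× this size

The wavelength is between nuclear and atomic scales.

This wavelength is appropriate for probing atomic structure but too large for nuclear physics experiments.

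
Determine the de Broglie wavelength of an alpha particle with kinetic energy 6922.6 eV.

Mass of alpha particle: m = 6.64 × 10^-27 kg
1.73 × 10^-13 m

Using λ = h/√(2mKE):

First convert KE to Joules: KE = 6922.6 eV = 1.109 × 10^-15 J

λ = h/√(2mKE)
λ = (6.626 × 10^-34 J·s) / √(2 × 6.64 × 10^-27 kg × 1.109 × 10^-15 J)
λ = 1.73 × 10^-13 m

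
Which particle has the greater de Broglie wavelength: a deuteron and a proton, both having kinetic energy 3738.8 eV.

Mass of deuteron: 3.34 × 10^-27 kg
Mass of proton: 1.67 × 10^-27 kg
The proton has the longer wavelength.

Using λ = h/√(2mKE):

For deuteron: λ₁ = h/√(2m₁KE) = 3.31 × 10^-13 m
For proton: λ₂ = h/√(2m₂KE) = 4.68 × 10^-13 m

Since λ ∝ 1/√m at constant kinetic energy, the lighter particle has the longer wavelength.

The proton has the longer de Broglie wavelength.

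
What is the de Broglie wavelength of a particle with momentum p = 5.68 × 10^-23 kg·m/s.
1.17 × 10^-11 m

Using the de Broglie relation λ = h/p:

λ = h/p
λ = (6.626 × 10^-34 J·s) / (5.68 × 10^-23 kg·m/s)
λ = 1.17 × 10^-11 m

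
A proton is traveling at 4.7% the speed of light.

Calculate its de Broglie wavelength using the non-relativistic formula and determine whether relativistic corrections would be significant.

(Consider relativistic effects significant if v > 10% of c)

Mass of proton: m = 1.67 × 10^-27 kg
No, relativistic corrections are not needed.

Using the non-relativistic de Broglie formula λ = h/(mv):

v = 4.7% × c = 1.409 × 10^7 m/s

λ = h/(mv)
λ = (6.626 × 10^-34 J·s) / (1.67 × 10^-27 kg × 1.409 × 10^7 m/s)
λ = 2.82 × 10^-14 m

Since v = 4.7% of c < 10% of c, relativistic corrections are NOT significant and this non-relativistic result is a good approximation.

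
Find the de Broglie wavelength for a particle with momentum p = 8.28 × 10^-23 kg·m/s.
8.00 × 10^-12 m

Using the de Broglie relation λ = h/p:

λ = h/p
λ = (6.626 × 10^-34 J·s) / (8.28 × 10^-23 kg·m/s)
λ = 8.00 × 10^-12 m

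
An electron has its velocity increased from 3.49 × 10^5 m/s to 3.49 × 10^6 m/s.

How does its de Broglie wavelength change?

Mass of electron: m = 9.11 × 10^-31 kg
The wavelength decreases by a factor of 10.

Using λ = h/(mv):

Initial wavelength: λ₁ = h/(mv₁) = 2.08 × 10^-9 m
Final wavelength: λ₂ = h/(mv₂) = 2.08 × 10^-10 m

Since λ ∝ 1/v, when velocity increases by a factor of 10, the wavelength decreases by a factor of 10.

λ₂/λ₁ = v₁/v₂ = 1/10

The wavelength decreases by a factor of 10.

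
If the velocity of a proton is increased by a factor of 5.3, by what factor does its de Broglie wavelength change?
The wavelength decreases by a factor of 5.3.

From λ = h/(mv), the wavelength is inversely proportional to velocity:

λ ∝ 1/v

If v → 5.3v, then λ → λ/5.3

When velocity is increased by a factor of 5.3, the wavelength decreases by a factor of 5.3.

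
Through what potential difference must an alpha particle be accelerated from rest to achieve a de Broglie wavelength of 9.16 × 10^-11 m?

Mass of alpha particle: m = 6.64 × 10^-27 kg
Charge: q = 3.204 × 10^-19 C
1.23 × 10^-2 V

From λ = h/√(2mqV), we solve for V:

λ² = h²/(2mqV)
V = h²/(2mqλ²)
V = (6.626 × 10^-34 J·s)² / (2 × 6.64 × 10^-27 kg × 3.204 × 10^-19 C × (9.16 × 10^-11 m)²)
V = 1.23 × 10^-2 V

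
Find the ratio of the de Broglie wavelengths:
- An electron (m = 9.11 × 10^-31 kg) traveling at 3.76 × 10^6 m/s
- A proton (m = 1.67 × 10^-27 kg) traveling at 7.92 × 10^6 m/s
λ₁/λ₂ = 3.86 × 10^3

Using λ = h/(mv):

λ₁ = h/(m₁v₁) = 1.93 × 10^-10 m
λ₂ = h/(m₂v₂) = 5.01 × 10^-14 m

Ratio λ₁/λ₂ = (m₂v₂)/(m₁v₁)
         = (1.67 × 10^-27 kg × 7.92 × 10^6 m/s) / (9.11 × 10^-31 kg × 3.76 × 10^6 m/s)
         = 3.86 × 10^3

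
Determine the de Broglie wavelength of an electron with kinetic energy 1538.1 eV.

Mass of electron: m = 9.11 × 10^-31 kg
3.13 × 10^-11 m

Using λ = h/√(2mKE):

First convert KE to Joules: KE = 1538.1 eV = 2.464 × 10^-16 J

λ = h/√(2mKE)
λ = (6.626 × 10^-34 J·s) / √(2 × 9.11 × 10^-31 kg × 2.464 × 10^-16 J)
λ = 3.13 × 10^-11 m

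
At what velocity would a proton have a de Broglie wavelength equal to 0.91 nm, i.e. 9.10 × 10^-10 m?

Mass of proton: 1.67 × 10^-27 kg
4.36 × 10^2 m/s

From λ = h/(mv), solve for v:

v = h/(mλ)
v = (6.626 × 10^-34 J·s) / (1.67 × 10^-27 kg × 9.10 × 10^-10 m)
v = 4.36 × 10^2 m/s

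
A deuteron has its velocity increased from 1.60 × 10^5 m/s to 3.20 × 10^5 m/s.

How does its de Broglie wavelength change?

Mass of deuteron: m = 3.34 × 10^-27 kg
The wavelength decreases by a factor of 2.

Using λ = h/(mv):

Initial wavelength: λ₁ = h/(mv₁) = 1.24 × 10^-12 m
Final wavelength: λ₂ = h/(mv₂) = 6.20 × 10^-13 m

Since λ ∝ 1/v, when velocity increases by a factor of 2, the wavelength decreases by a factor of 2.

λ₂/λ₁ = v₁/v₂ = 1/2

The wavelength decreases by a factor of 2.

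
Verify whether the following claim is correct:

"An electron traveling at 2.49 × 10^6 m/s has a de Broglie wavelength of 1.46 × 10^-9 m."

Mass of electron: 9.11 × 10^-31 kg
False

The claim is incorrect.

Using λ = h/(mv):
λ = (6.626 × 10^-34 J·s) / (9.11 × 10^-31 kg × 2.49 × 10^6 m/s)
λ = 2.92 × 10^-10 m

The actual wavelength differs from the claimed 1.46 × 10^-9 m.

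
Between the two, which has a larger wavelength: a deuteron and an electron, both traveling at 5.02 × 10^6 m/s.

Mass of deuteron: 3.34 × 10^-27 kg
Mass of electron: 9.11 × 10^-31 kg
The electron has the longer wavelength.

Using λ = h/(mv), since both particles have the same velocity, the wavelength depends only on mass.

For deuteron: λ₁ = h/(m₁v) = 3.95 × 10^-14 m
For electron: λ₂ = h/(m₂v) = 1.45 × 10^-10 m

Since λ ∝ 1/m at constant velocity, the lighter particle has the longer wavelength.

The electron has the longer de Broglie wavelength.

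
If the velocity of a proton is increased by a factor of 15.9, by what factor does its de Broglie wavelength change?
The wavelength decreases by a factor of 15.9.

From λ = h/(mv), the wavelength is inversely proportional to velocity:

λ ∝ 1/v

If v → 15.9v, then λ → λ/15.9

When velocity is increased by a factor of 15.9, the wavelength decreases by a factor of 15.9.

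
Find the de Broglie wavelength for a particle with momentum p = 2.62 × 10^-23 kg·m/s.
2.53 × 10^-11 m

Using the de Broglie relation λ = h/p:

λ = h/p
λ = (6.626 × 10^-34 J·s) / (2.62 × 10^-23 kg·m/s)
λ = 2.53 × 10^-11 m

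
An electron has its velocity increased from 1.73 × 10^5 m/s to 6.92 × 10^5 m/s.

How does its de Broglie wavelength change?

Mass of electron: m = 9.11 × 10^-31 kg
The wavelength decreases by a factor of 4.

Using λ = h/(mv):

Initial wavelength: λ₁ = h/(mv₁) = 4.20 × 10^-9 m
Final wavelength: λ₂ = h/(mv₂) = 1.05 × 10^-9 m

Since λ ∝ 1/v, when velocity increases by a factor of 4, the wavelength decreases by a factor of 4.

λ₂/λ₁ = v₁/v₂ = 1/4

The wavelength decreases by a factor of 4.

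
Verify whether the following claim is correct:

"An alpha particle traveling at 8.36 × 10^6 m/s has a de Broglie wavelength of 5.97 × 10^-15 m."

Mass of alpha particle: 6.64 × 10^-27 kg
False

The claim is incorrect.

Using λ = h/(mv):
λ = (6.626 × 10^-34 J·s) / (6.64 × 10^-27 kg × 8.36 × 10^6 m/s)
λ = 1.19 × 10^-14 m

The actual wavelength differs from the claimed 5.97 × 10^-15 m.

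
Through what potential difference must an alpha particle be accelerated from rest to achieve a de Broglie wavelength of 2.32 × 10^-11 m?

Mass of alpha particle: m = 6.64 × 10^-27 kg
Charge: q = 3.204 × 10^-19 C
1.92 × 10^-1 V

From λ = h/√(2mqV), we solve for V:

λ² = h²/(2mqV)
V = h²/(2mqλ²)
V = (6.626 × 10^-34 J·s)² / (2 × 6.64 × 10^-27 kg × 3.204 × 10^-19 C × (2.32 × 10^-11 m)²)
V = 1.92 × 10^-1 V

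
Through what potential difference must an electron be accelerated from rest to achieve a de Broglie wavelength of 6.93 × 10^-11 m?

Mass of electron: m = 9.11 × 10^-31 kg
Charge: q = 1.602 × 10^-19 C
313 V

From λ = h/√(2mqV), we solve for V:

λ² = h²/(2mqV)
V = h²/(2mqλ²)
V = (6.626 × 10^-34 J·s)² / (2 × 9.11 × 10^-31 kg × 1.602 × 10^-19 C × (6.93 × 10^-11 m)²)
V = 313 V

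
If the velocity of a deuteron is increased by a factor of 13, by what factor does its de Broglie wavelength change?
The wavelength decreases by a factor of 13.

From λ = h/(mv), the wavelength is inversely proportional to velocity:

λ ∝ 1/v

If v → 13v, then λ → λ/13

When velocity is increased by a factor of 13, the wavelength decreases by a factor of 13.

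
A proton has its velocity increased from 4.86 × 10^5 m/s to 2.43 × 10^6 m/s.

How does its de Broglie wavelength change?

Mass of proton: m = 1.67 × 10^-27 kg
The wavelength decreases by a factor of 5.

Using λ = h/(mv):

Initial wavelength: λ₁ = h/(mv₁) = 8.16 × 10^-13 m
Final wavelength: λ₂ = h/(mv₂) = 1.63 × 10^-13 m

Since λ ∝ 1/v, when velocity increases by a factor of 5, the wavelength decreases by a factor of 5.

λ₂/λ₁ = v₁/v₂ = 1/5

The wavelength decreases by a factor of 5.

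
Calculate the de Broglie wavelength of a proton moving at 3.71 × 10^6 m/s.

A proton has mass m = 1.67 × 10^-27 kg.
1.07 × 10^-13 m

Using the de Broglie relation λ = h/(mv):

λ = h/(mv)
λ = (6.626 × 10^-34 J·s) / (1.67 × 10^-27 kg × 3.71 × 10^6 m/s)
λ = 1.07 × 10^-13 m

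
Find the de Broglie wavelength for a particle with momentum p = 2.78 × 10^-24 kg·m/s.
2.38 × 10^-10 m

Using the de Broglie relation λ = h/p:

λ = h/p
λ = (6.626 × 10^-34 J·s) / (2.78 × 10^-24 kg·m/s)
λ = 2.38 × 10^-10 m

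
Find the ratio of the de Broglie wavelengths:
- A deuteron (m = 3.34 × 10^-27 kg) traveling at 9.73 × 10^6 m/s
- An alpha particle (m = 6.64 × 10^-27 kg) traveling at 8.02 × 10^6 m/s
λ₁/λ₂ = 1.64

Using λ = h/(mv):

λ₁ = h/(m₁v₁) = 2.04 × 10^-14 m
λ₂ = h/(m₂v₂) = 1.24 × 10^-14 m

Ratio λ₁/λ₂ = (m₂v₂)/(m₁v₁)
         = (6.64 × 10^-27 kg × 8.02 × 10^6 m/s) / (3.34 × 10^-27 kg × 9.73 × 10^6 m/s)
         = 1.64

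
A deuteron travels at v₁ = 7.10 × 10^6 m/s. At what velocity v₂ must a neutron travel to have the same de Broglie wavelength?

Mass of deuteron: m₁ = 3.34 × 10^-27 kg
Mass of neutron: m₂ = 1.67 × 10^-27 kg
v₂ = 1.42 × 10^7 m/s

For equal de Broglie wavelengths: λ₁ = λ₂

h/(m₁v₁) = h/(m₂v₂)
m₁v₁ = m₂v₂
v₂ = v₁ · (m₁/m₂)

v₂ = 7.10 × 10^6 m/s × (3.34 × 10^-27 kg / 1.67 × 10^-27 kg)
v₂ = 1.42 × 10^7 m/s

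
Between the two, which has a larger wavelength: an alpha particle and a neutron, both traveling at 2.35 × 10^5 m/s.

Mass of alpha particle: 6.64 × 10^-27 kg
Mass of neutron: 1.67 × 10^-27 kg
The neutron has the longer wavelength.

Using λ = h/(mv), since both particles have the same velocity, the wavelength depends only on mass.

For alpha particle: λ₁ = h/(m₁v) = 4.25 × 10^-13 m
For neutron: λ₂ = h/(m₂v) = 1.69 × 10^-12 m

Since λ ∝ 1/m at constant velocity, the lighter particle has the longer wavelength.

The neutron has the longer de Broglie wavelength.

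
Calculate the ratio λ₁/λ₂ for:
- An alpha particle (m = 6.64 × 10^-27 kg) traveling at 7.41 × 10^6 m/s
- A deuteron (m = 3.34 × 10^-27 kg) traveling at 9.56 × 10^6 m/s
λ₁/λ₂ = 0.649

Using λ = h/(mv):

λ₁ = h/(m₁v₁) = 1.35 × 10^-14 m
λ₂ = h/(m₂v₂) = 2.08 × 10^-14 m

Ratio λ₁/λ₂ = (m₂v₂)/(m₁v₁)
         = (3.34 × 10^-27 kg × 9.56 × 10^6 m/s) / (6.64 × 10^-27 kg × 7.41 × 10^6 m/s)
         = 0.649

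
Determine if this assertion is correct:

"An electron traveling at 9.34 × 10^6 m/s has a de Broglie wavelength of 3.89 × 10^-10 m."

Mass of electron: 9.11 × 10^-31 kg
False

The claim is incorrect.

Using λ = h/(mv):
λ = (6.626 × 10^-34 J·s) / (9.11 × 10^-31 kg × 9.34 × 10^6 m/s)
λ = 7.79 × 10^-11 m

The actual wavelength differs from the claimed 3.89 × 10^-10 m.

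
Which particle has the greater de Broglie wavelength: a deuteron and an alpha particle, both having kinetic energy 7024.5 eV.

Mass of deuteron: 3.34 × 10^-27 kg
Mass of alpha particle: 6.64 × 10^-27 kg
The deuteron has the longer wavelength.

Using λ = h/√(2mKE):

For deuteron: λ₁ = h/√(2m₁KE) = 2.42 × 10^-13 m
For alpha particle: λ₂ = h/√(2m₂KE) = 1.71 × 10^-13 m

Since λ ∝ 1/√m at constant kinetic energy, the lighter particle has the longer wavelength.

The deuteron has the longer de Broglie wavelength.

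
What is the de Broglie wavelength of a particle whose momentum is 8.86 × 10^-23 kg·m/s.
7.48 × 10^-12 m

Using the de Broglie relation λ = h/p:

λ = h/p
λ = (6.626 × 10^-34 J·s) / (8.86 × 10^-23 kg·m/s)
λ = 7.48 × 10^-12 m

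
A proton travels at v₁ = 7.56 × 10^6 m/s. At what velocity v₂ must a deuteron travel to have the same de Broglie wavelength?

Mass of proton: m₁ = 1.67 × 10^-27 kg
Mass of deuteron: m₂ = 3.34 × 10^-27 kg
v₂ = 3.78 × 10^6 m/s

For equal de Broglie wavelengths: λ₁ = λ₂

h/(m₁v₁) = h/(m₂v₂)
m₁v₁ = m₂v₂
v₂ = v₁ · (m₁/m₂)

v₂ = 7.56 × 10^6 m/s × (1.67 × 10^-27 kg / 3.34 × 10^-27 kg)
v₂ = 3.78 × 10^6 m/s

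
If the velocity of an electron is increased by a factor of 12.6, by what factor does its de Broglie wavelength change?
The wavelength decreases by a factor of 12.6.

From λ = h/(mv), the wavelength is inversely proportional to velocity:

λ ∝ 1/v

If v → 12.6v, then λ → λ/12.6

When velocity is increased by a factor of 12.6, the wavelength decreases by a factor of 12.6.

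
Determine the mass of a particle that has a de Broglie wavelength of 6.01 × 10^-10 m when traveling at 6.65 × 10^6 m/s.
1.66 × 10^-31 kg

From the de Broglie relation λ = h/(mv), we solve for m:

m = h/(λv)
m = (6.626 × 10^-34 J·s) / (6.01 × 10^-10 m × 6.65 × 10^6 m/s)
m = 1.66 × 10^-31 kg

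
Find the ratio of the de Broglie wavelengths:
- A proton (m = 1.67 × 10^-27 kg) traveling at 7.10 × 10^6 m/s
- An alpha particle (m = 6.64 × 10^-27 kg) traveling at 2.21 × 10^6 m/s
λ₁/λ₂ = 1.24

Using λ = h/(mv):

λ₁ = h/(m₁v₁) = 5.59 × 10^-14 m
λ₂ = h/(m₂v₂) = 4.52 × 10^-14 m

Ratio λ₁/λ₂ = (m₂v₂)/(m₁v₁)
         = (6.64 × 10^-27 kg × 2.21 × 10^6 m/s) / (1.67 × 10^-27 kg × 7.10 × 10^6 m/s)
         = 1.24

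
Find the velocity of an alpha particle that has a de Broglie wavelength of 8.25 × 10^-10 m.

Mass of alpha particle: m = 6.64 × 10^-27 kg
1.21 × 10^2 m/s

From the de Broglie relation λ = h/(mv), we solve for v:

v = h/(mλ)
v = (6.626 × 10^-34 J·s) / (6.64 × 10^-27 kg × 8.25 × 10^-10 m)
v = 1.21 × 10^2 m/s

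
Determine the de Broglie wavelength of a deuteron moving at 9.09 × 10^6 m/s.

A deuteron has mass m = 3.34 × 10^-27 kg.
2.18 × 10^-14 m

Using the de Broglie relation λ = h/(mv):

λ = h/(mv)
λ = (6.626 × 10^-34 J·s) / (3.34 × 10^-27 kg × 9.09 × 10^6 m/s)
λ = 2.18 × 10^-14 m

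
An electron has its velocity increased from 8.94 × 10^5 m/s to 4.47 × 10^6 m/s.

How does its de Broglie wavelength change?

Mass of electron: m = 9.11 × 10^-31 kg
The wavelength decreases by a factor of 5.

Using λ = h/(mv):

Initial wavelength: λ₁ = h/(mv₁) = 8.14 × 10^-10 m
Final wavelength: λ₂ = h/(mv₂) = 1.63 × 10^-10 m

Since λ ∝ 1/v, when velocity increases by a factor of 5, the wavelength decreases by a factor of 5.

λ₂/λ₁ = v₁/v₂ = 1/5

The wavelength decreases by a factor of 5.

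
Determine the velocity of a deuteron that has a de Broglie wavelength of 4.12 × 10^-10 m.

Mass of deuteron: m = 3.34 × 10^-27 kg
4.82 × 10^2 m/s

From the de Broglie relation λ = h/(mv), we solve for v:

v = h/(mλ)
v = (6.626 × 10^-34 J·s) / (3.34 × 10^-27 kg × 4.12 × 10^-10 m)
v = 4.82 × 10^2 m/s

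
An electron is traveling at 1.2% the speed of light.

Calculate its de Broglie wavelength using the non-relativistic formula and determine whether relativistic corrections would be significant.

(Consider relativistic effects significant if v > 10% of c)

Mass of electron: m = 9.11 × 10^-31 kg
No, relativistic corrections are not needed.

Using the non-relativistic de Broglie formula λ = h/(mv):

v = 1.2% × c = 3.598 × 10^6 m/s

λ = h/(mv)
λ = (6.626 × 10^-34 J·s) / (9.11 × 10^-31 kg × 3.598 × 10^6 m/s)
λ = 2.02 × 10^-10 m

Since v = 1.2% of c < 10% of c, relativistic corrections are NOT significant and this non-relativistic result is a good approximation.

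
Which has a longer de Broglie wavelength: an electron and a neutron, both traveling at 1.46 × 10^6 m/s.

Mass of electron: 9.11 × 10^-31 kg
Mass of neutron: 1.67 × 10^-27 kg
The electron has the longer wavelength.

Using λ = h/(mv), since both particles have the same velocity, the wavelength depends only on mass.

For electron: λ₁ = h/(m₁v) = 4.98 × 10^-10 m
For neutron: λ₂ = h/(m₂v) = 2.72 × 10^-13 m

Since λ ∝ 1/m at constant velocity, the lighter particle has the longer wavelength.

The electron has the longer de Broglie wavelength.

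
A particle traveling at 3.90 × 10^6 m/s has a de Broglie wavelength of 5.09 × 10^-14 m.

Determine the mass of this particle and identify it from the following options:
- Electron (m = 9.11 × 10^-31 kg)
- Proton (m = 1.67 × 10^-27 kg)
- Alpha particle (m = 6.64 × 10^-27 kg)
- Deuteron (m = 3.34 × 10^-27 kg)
The particle is a deuteron.

From λ = h/(mv), solve for mass:

m = h/(λv)
m = (6.626 × 10^-34 J·s) / (5.09 × 10^-14 m × 3.90 × 10^6 m/s)
m = 3.34 × 10^-27 kg

Comparing with the listed masses, this is closest to a deuteron.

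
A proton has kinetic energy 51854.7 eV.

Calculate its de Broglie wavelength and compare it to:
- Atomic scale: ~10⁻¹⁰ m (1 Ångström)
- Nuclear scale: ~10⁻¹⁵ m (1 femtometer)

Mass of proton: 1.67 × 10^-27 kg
λ = 1.26 × 10^-13 m, which is between nuclear and atomic scales.

Using λ = h/√(2mKE):

KE = 51854.7 eV = 8.308 × 10^-15 J

λ = h/√(2mKE)
λ = (6.626 × 10^-34 J·s) / √(2 × 1.67 × 10^-27 kg × 8.308 × 10^-15 J)
λ = 1.26 × 10^-13 m

Comparison:
- Atomic scale (10⁻¹⁰ m): λ is 0.0013× this size
- Nuclear scale (10⁻¹⁵ m): λ is 1.3e+02× this size

The wavelength is between nuclear and atomic scales.

This wavelength is appropriate for probing atomic structure but too large for nuclear physics experiments.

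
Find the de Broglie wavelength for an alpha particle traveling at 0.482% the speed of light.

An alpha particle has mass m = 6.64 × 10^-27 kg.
6.91 × 10^-14 m

Using the de Broglie relation λ = h/(mv):

v = 0.482% × c = 1.445 × 10^6 m/s

λ = h/(mv)
λ = (6.626 × 10^-34 J·s) / (6.64 × 10^-27 kg × 1.445 × 10^6 m/s)
λ = 6.91 × 10^-14 m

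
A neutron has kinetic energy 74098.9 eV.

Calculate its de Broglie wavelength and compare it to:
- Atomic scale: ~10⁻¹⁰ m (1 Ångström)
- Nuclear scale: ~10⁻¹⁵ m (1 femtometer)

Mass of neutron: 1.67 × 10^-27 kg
λ = 1.05 × 10^-13 m, which is between nuclear and atomic scales.

Using λ = h/√(2mKE):

KE = 74098.9 eV = 1.187 × 10^-14 J

λ = h/√(2mKE)
λ = (6.626 × 10^-34 J·s) / √(2 × 1.67 × 10^-27 kg × 1.187 × 10^-14 J)
λ = 1.05 × 10^-13 m

Comparison:
- Atomic scale (10⁻¹⁰ m): λ is 0.0011× this size
- Nuclear scale (10⁻¹⁵ m): λ is 1.1e+02× this size

The wavelength is between nuclear and atomic scales.

This wavelength is appropriate for probing atomic structure but too large for nuclear physics experiments.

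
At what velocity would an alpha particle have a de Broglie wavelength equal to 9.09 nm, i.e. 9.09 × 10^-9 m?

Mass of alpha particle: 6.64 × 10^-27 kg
1.10 × 10^1 m/s

From λ = h/(mv), solve for v:

v = h/(mλ)
v = (6.626 × 10^-34 J·s) / (6.64 × 10^-27 kg × 9.09 × 10^-9 m)
v = 1.10 × 10^1 m/s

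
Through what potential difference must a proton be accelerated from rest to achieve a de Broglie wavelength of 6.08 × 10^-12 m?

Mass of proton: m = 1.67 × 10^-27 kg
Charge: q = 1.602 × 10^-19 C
22.2 V

From λ = h/√(2mqV), we solve for V:

λ² = h²/(2mqV)
V = h²/(2mqλ²)
V = (6.626 × 10^-34 J·s)² / (2 × 1.67 × 10^-27 kg × 1.602 × 10^-19 C × (6.08 × 10^-12 m)²)
V = 22.2 V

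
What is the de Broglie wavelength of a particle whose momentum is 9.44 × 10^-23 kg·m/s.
7.02 × 10^-12 m

Using the de Broglie relation λ = h/p:

λ = h/p
λ = (6.626 × 10^-34 J·s) / (9.44 × 10^-23 kg·m/s)
λ = 7.02 × 10^-12 m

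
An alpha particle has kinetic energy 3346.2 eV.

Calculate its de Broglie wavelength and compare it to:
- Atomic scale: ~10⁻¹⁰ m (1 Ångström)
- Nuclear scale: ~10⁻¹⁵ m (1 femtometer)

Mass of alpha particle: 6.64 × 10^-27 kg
λ = 2.48 × 10^-13 m, which is between nuclear and atomic scales.

Using λ = h/√(2mKE):

KE = 3346.2 eV = 5.361 × 10^-16 J

λ = h/√(2mKE)
λ = (6.626 × 10^-34 J·s) / √(2 × 6.64 × 10^-27 kg × 5.361 × 10^-16 J)
λ = 2.48 × 10^-13 m

Comparison:
- Atomic scale (10⁻¹⁰ m): λ is 0.0025× this size
- Nuclear scale (10⁻¹⁵ m): λ is 2.5e+02× this size

The wavelength is between nuclear and atomic scales.

This wavelength is appropriate for probing atomic structure but too large for nuclear physics experiments.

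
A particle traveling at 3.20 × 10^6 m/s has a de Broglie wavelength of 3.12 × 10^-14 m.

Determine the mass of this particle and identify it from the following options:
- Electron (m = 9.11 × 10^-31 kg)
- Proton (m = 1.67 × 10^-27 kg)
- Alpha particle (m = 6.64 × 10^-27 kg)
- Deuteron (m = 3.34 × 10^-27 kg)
The particle is an alpha particle.

From λ = h/(mv), solve for mass:

m = h/(λv)
m = (6.626 × 10^-34 J·s) / (3.12 × 10^-14 m × 3.20 × 10^6 m/s)
m = 6.64 × 10^-27 kg

Comparing with the listed masses, this is closest to an alpha particle.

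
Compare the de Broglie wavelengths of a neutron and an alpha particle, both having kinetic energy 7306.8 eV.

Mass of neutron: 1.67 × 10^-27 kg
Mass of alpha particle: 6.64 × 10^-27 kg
The neutron has the longer wavelength.

Using λ = h/√(2mKE):

For neutron: λ₁ = h/√(2m₁KE) = 3.35 × 10^-13 m
For alpha particle: λ₂ = h/√(2m₂KE) = 1.68 × 10^-13 m

Since λ ∝ 1/√m at constant kinetic energy, the lighter particle has the longer wavelength.

The neutron has the longer de Broglie wavelength.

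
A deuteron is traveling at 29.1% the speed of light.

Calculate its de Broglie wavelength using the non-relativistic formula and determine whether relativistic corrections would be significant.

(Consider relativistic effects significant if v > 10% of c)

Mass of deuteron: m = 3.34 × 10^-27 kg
Yes, relativistic corrections are needed.

Using the non-relativistic de Broglie formula λ = h/(mv):

v = 29.1% × c = 8.724 × 10^7 m/s

λ = h/(mv)
λ = (6.626 × 10^-34 J·s) / (3.34 × 10^-27 kg × 8.724 × 10^7 m/s)
λ = 2.27 × 10^-15 m

Since v = 29.1% of c > 10% of c, relativistic corrections ARE significant and the actual wavelength would differ from this non-relativistic estimate.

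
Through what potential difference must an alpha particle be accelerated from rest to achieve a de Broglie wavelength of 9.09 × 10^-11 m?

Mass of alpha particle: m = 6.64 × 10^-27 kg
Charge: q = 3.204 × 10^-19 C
1.25 × 10^-2 V

From λ = h/√(2mqV), we solve for V:

λ² = h²/(2mqV)
V = h²/(2mqλ²)
V = (6.626 × 10^-34 J·s)² / (2 × 6.64 × 10^-27 kg × 3.204 × 10^-19 C × (9.09 × 10^-11 m)²)
V = 1.25 × 10^-2 V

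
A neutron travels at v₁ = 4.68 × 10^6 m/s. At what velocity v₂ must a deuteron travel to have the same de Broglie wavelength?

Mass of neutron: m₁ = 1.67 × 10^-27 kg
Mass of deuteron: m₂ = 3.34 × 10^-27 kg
v₂ = 2.34 × 10^6 m/s

For equal de Broglie wavelengths: λ₁ = λ₂

h/(m₁v₁) = h/(m₂v₂)
m₁v₁ = m₂v₂
v₂ = v₁ · (m₁/m₂)

v₂ = 4.68 × 10^6 m/s × (1.67 × 10^-27 kg / 3.34 × 10^-27 kg)
v₂ = 2.34 × 10^6 m/s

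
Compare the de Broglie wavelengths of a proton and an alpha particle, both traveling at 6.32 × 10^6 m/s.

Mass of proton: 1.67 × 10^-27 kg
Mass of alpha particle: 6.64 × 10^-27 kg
The proton has the longer wavelength.

Using λ = h/(mv), since both particles have the same velocity, the wavelength depends only on mass.

For proton: λ₁ = h/(m₁v) = 6.28 × 10^-14 m
For alpha particle: λ₂ = h/(m₂v) = 1.58 × 10^-14 m

Since λ ∝ 1/m at constant velocity, the lighter particle has the longer wavelength.

The proton has the longer de Broglie wavelength.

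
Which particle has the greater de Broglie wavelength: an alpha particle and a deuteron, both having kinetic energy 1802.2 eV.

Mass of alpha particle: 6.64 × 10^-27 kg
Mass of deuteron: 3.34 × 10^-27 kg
The deuteron has the longer wavelength.

Using λ = h/√(2mKE):

For alpha particle: λ₁ = h/√(2m₁KE) = 3.38 × 10^-13 m
For deuteron: λ₂ = h/√(2m₂KE) = 4.77 × 10^-13 m

Since λ ∝ 1/√m at constant kinetic energy, the lighter particle has the longer wavelength.

The deuteron has the longer de Broglie wavelength.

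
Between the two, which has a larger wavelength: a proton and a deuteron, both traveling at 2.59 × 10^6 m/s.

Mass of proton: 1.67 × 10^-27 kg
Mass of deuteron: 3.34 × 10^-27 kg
The proton has the longer wavelength.

Using λ = h/(mv), since both particles have the same velocity, the wavelength depends only on mass.

For proton: λ₁ = h/(m₁v) = 1.53 × 10^-13 m
For deuteron: λ₂ = h/(m₂v) = 7.66 × 10^-14 m

Since λ ∝ 1/m at constant velocity, the lighter particle has the longer wavelength.

The proton has the longer de Broglie wavelength.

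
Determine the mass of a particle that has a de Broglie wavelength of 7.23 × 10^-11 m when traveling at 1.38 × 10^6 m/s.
6.64 × 10^-30 kg

From the de Broglie relation λ = h/(mv), we solve for m:

m = h/(λv)
m = (6.626 × 10^-34 J·s) / (7.23 × 10^-11 m × 1.38 × 10^6 m/s)
m = 6.64 × 10^-30 kg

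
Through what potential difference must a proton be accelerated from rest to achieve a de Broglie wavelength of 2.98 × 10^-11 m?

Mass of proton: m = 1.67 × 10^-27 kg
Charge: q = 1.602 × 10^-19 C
9.24 × 10^-1 V

From λ = h/√(2mqV), we solve for V:

λ² = h²/(2mqV)
V = h²/(2mqλ²)
V = (6.626 × 10^-34 J·s)² / (2 × 1.67 × 10^-27 kg × 1.602 × 10^-19 C × (2.98 × 10^-11 m)²)
V = 9.24 × 10^-1 V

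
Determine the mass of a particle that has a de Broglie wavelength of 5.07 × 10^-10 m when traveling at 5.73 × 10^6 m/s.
2.28 × 10^-31 kg

From the de Broglie relation λ = h/(mv), we solve for m:

m = h/(λv)
m = (6.626 × 10^-34 J·s) / (5.07 × 10^-10 m × 5.73 × 10^6 m/s)
m = 2.28 × 10^-31 kg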